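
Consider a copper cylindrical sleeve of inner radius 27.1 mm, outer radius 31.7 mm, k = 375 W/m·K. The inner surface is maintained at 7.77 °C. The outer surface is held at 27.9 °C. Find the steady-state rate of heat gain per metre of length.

Q' = 303 kW/m

Q' = 2πk·ΔT/ln(r₂/r₁) = 2π × 375 × 20.13 / ln(0.0317/0.0271) = 3.03×10^5 W/m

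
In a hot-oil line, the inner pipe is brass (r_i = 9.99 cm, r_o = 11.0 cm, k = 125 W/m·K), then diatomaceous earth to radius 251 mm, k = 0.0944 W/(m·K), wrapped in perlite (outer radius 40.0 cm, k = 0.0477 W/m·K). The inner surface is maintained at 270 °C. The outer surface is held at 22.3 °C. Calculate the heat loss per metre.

Q' = 84.1 W/m

Resistance network (inner→outer):
  R'_brass = ln(0.110/0.0999)/(2πk) = 0.09631/(2π·125) = 1.226×10^-4 m·K/W
  R'_diatomaceous earth = ln(0.251/0.110)/(2πk) = 0.8250/(2π·0.0944) = 1.391 m·K/W
  R'_perlite = ln(0.400/0.251)/(2πk) = 0.4660/(2π·0.0477) = 1.555 m·K/W
ΣR = 1.226×10^-4 + 1.391 + 1.555 = 2.946 m·K/W
Q' = ΔT/ΣR = (270 °C − 22.3 °C)/2.946 = 84.1 W/m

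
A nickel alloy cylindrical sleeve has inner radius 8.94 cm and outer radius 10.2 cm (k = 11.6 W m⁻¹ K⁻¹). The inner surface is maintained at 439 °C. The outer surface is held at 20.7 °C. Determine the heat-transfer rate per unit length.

Q' = 2πk·ΔT/ln(r₂/r₁) = 2π × 11.6 × 418.3 / ln(0.102/0.0894) = 2.31×10^5 W/m

Q' = 231 kW/m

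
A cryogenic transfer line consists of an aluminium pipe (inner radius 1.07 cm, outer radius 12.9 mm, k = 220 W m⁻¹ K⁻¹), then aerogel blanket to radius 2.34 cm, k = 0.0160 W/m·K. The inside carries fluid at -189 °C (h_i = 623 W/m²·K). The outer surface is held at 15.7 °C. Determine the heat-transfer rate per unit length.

Q' = 34.4 W/m

Resistance network (inner→outer):
  R'_conv,in = 1/(2πr h) = 1/(2π·0.0107·623) = 0.02388 m·K/W
  R'_aluminium = ln(0.0129/0.0107)/(2πk) = 0.1870/(2π·220) = 1.353×10^-4 m·K/W
  R'_aerogel blanket = ln(0.0234/0.0129)/(2πk) = 0.5955/(2π·0.0160) = 5.924 m·K/W
ΣR = 0.02388 + 1.353×10^-4 + 5.924 = 5.948 m·K/W
Q' = ΔT/ΣR = (-189 °C − 15.7 °C)/5.948 = -34.4 W/m
(Negative Q' ⇒ heat flows inward; heat gain = 34.4 W/m.)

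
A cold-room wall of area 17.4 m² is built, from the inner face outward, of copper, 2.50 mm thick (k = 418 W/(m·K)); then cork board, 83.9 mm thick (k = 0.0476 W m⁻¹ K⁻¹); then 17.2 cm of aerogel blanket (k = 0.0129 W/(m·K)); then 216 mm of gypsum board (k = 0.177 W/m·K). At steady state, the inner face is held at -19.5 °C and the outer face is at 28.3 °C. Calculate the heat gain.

Q = 51.0 W

Series thermal resistances, inner to outer:
  R_copper = L/(kA) = 0.00250/(418·17.4) = 3.437×10^-7 K/W
  R_cork board = L/(kA) = 0.0839/(0.0476·17.4) = 0.1013 K/W
  R_aerogel blanket = L/(kA) = 0.172/(0.0129·17.4) = 0.7663 K/W
  R_gypsum board = L/(kA) = 0.216/(0.177·17.4) = 0.07013 K/W
ΣR = 3.437×10^-7 + 0.1013 + 0.7663 + 0.07013 = 0.9377 K/W
Q = ΔT/ΣR = (-19.5 °C − 28.3 °C)/0.9377 = -51.0 W
(Negative Q ⇒ heat flows inward; heat gain = 51.0 W.)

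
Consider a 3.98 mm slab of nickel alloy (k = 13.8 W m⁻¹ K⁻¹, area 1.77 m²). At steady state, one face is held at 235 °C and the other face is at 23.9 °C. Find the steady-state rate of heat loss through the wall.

Q = 1.30×10^6 W

Q = kA·ΔT/L = 13.8 × 1.77 × |235 °C − 23.9 °C| / 0.00398 = 1.30×10^6 W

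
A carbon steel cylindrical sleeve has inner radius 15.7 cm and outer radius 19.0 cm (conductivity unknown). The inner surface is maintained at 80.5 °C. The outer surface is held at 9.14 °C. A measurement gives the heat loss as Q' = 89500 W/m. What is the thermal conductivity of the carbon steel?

k = 38.1 W/m·K

ΣR = ΔT/Q' = |80.5 − 9.14|/89500 = 7.973×10^-4 m·K/W
ln(r₂/r₁)/(2πk) = 7.973×10^-4 ⇒ k = 0.1908/(2π·7.973×10^-4) = 38.1 W/m·K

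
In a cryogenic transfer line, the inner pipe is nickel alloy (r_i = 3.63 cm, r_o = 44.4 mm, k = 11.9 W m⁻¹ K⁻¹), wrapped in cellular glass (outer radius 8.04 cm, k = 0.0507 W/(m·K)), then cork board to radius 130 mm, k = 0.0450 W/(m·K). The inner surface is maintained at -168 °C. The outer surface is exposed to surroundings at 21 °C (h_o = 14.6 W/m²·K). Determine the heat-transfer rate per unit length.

Q' = 51.8 W/m

Resistance network (inner→outer):
  R'_nickel alloy = ln(0.0444/0.0363)/(2πk) = 0.2014/(2π·11.9) = 0.002694 m·K/W
  R'_cellular glass = ln(0.0804/0.0444)/(2πk) = 0.5938/(2π·0.0507) = 1.864 m·K/W
  R'_cork board = ln(0.130/0.0804)/(2πk) = 0.4805/(2π·0.0450) = 1.699 m·K/W
  R'_conv,out = 1/(2πr h) = 1/(2π·0.130·14.6) = 0.08385 m·K/W
ΣR = 0.002694 + 1.864 + 1.699 + 0.08385 = 3.650 m·K/W
Q' = ΔT/ΣR = (-168 °C − 21 °C)/3.650 = -51.8 W/m
(Negative Q' ⇒ heat flows inward; heat gain = 51.8 W/m.)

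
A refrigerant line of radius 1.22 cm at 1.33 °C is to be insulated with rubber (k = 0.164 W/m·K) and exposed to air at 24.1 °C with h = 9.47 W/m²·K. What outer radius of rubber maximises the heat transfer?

For a cylinder, r_cr = k_ins/h = 0.164/9.47 = 0.0173 m = 1.73 cm

r_cr = 1.73 cm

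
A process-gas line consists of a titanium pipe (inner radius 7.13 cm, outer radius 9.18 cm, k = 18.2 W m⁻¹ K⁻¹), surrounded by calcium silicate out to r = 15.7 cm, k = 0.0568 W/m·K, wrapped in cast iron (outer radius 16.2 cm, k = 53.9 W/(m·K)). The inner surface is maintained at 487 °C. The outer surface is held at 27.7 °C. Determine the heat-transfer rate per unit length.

Resistance network (inner→outer):
  R'_titanium = ln(0.0918/0.0713)/(2πk) = 0.2527/(2π·18.2) = 0.002210 m·K/W
  R'_calcium silicate = ln(0.157/0.0918)/(2πk) = 0.5366/(2π·0.0568) = 1.504 m·K/W
  R'_cast iron = ln(0.162/0.157)/(2πk) = 0.03135/(2π·53.9) = 9.257×10^-5 m·K/W
ΣR = 0.002210 + 1.504 + 9.257×10^-5 = 1.506 m·K/W
Q' = ΔT/ΣR = (487 °C − 27.7 °C)/1.506 = 305 W/m

Q' = 305 W/m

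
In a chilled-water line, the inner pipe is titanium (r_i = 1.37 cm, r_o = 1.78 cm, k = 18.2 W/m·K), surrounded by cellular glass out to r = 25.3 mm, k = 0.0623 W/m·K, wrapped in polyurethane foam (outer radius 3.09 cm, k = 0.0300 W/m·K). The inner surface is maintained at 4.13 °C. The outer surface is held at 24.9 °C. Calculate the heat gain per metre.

Q' = 10.6 W/m

Treat each layer as a resistance in series:
  R'_titanium = ln(0.0178/0.0137)/(2πk) = 0.2618/(2π·18.2) = 0.002289 m·K/W
  R'_cellular glass = ln(0.0253/0.0178)/(2πk) = 0.3516/(2π·0.0623) = 0.8982 m·K/W
  R'_polyurethane foam = ln(0.0309/0.0253)/(2πk) = 0.2000/(2π·0.0300) = 1.061 m·K/W
ΣR = 0.002289 + 0.8982 + 1.061 = 1.961 m·K/W
Q' = ΔT/ΣR = (4.13 °C − 24.9 °C)/1.961 = -10.6 W/m
(Negative Q' ⇒ heat flows inward; heat gain = 10.6 W/m.)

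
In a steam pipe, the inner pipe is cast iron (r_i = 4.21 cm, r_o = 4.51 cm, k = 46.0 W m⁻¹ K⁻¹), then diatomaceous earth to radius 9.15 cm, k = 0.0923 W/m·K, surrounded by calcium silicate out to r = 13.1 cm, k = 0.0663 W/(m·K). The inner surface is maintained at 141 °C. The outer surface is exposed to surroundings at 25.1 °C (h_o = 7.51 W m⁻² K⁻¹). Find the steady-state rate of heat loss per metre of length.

Resistance network (inner→outer):
  R'_cast iron = ln(0.0451/0.0421)/(2πk) = 0.06883/(2π·46.0) = 2.382×10^-4 m·K/W
  R'_diatomaceous earth = ln(0.0915/0.0451)/(2πk) = 0.7075/(2π·0.0923) = 1.220 m·K/W
  R'_calcium silicate = ln(0.131/0.0915)/(2πk) = 0.3589/(2π·0.0663) = 0.8614 m·K/W
  R'_conv,out = 1/(2πr h) = 1/(2π·0.131·7.51) = 0.1618 m·K/W
ΣR = 2.382×10^-4 + 1.220 + 0.8614 + 0.1618 = 2.243 m·K/W
Q' = ΔT/ΣR = (141 °C − 25.1 °C)/2.243 = 51.7 W/m

Q' = 51.7 W/m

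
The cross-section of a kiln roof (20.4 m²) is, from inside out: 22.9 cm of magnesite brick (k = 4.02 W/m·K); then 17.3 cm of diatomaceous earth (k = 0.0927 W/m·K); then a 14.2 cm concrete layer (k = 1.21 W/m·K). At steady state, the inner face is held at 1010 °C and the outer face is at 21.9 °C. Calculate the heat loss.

Q = 9.88 kW

Treat each layer as a resistance in series:
  R_magnesite brick = L/(kA) = 0.229/(4.02·20.4) = 0.002792 K/W
  R_diatomaceous earth = L/(kA) = 0.173/(0.0927·20.4) = 0.09148 K/W
  R_concrete = L/(kA) = 0.142/(1.21·20.4) = 0.005753 K/W
ΣR = 0.002792 + 0.09148 + 0.005753 = 0.1000 K/W
Q = ΔT/ΣR = (1010 °C − 21.9 °C)/0.1000 = 9880 W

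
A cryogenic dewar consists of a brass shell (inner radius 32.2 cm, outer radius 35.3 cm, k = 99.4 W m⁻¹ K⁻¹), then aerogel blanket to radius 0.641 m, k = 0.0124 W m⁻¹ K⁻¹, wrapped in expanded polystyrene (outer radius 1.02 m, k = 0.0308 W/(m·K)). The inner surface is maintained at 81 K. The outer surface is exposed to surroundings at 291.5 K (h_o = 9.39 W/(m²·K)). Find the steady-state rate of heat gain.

Treat each layer as a resistance in series:
  R_brass = (1/0.322 − 1/0.353)/(4πk) = 0.2727/(4π·99.4) = 2.183×10^-4 K/W
  R_aerogel blanket = (1/0.353 − 1/0.641)/(4πk) = 1.273/(4π·0.0124) = 8.168 K/W
  R_expanded polystyrene = (1/0.641 − 1/1.02)/(4πk) = 0.5797/(4π·0.0308) = 1.498 K/W
  R_conv,out = 1/(4πr²h) = 1/(4π·1.02²·9.39) = 0.008146 K/W
ΣR = 2.183×10^-4 + 8.168 + 1.498 + 0.008146 = 9.674 K/W
Q = ΔT/ΣR = (81 K − 291.5 K)/9.674 = -21.8 W
(Negative Q ⇒ heat flows inward; heat gain = 21.8 W.)

Q = 21.8 W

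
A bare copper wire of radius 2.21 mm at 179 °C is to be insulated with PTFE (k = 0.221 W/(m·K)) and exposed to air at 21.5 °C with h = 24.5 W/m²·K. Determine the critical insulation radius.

For a cylinder, r_cr = k_ins/h = 0.221/24.5 = 0.00902 m = 0.902 cm

r_cr = 0.902 cm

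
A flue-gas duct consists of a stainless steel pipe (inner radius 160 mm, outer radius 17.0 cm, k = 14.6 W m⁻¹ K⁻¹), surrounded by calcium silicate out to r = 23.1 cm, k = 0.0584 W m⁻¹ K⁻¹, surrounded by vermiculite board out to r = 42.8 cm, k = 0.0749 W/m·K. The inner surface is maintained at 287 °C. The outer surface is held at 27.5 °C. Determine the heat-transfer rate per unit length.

Series thermal resistances, inner to outer:
  R'_stainless steel = ln(0.170/0.160)/(2πk) = 0.06062/(2π·14.6) = 6.609×10^-4 m·K/W
  R'_calcium silicate = ln(0.231/0.170)/(2πk) = 0.3066/(2π·0.0584) = 0.8356 m·K/W
  R'_vermiculite board = ln(0.428/0.231)/(2πk) = 0.6167/(2π·0.0749) = 1.310 m·K/W
ΣR = 6.609×10^-4 + 0.8356 + 1.310 = 2.146 m·K/W
Q' = ΔT/ΣR = (287 °C − 27.5 °C)/2.146 = 121 W/m

Q' = 121 W/m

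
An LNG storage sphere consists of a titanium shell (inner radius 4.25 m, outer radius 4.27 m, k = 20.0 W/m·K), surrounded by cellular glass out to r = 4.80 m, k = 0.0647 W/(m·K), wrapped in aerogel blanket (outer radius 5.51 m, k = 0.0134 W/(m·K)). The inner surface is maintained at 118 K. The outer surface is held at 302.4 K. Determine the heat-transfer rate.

Resistance network (inner→outer):
  R_titanium = (1/4.25 − 1/4.27)/(4πk) = 0.001102/(4π·20.0) = 4.385×10^-6 K/W
  R_cellular glass = (1/4.27 − 1/4.80)/(4πk) = 0.02586/(4π·0.0647) = 0.03180 K/W
  R_aerogel blanket = (1/4.80 − 1/5.51)/(4πk) = 0.02685/(4π·0.0134) = 0.1594 K/W
ΣR = 4.385×10^-6 + 0.03180 + 0.1594 = 0.1912 K/W
Q = ΔT/ΣR = (118 K − 302.4 K)/0.1912 = -964 W
(Negative Q ⇒ heat flows inward; heat gain = 964 W.)

Q = 964 W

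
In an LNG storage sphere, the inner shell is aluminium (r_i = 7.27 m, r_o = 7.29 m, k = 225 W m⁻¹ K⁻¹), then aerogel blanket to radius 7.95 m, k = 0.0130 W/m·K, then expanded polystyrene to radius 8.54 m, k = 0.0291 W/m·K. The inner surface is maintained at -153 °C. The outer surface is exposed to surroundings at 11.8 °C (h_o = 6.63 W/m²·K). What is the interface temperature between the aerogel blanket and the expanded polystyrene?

Series thermal resistances, inner to outer:
  R_aluminium = (1/7.27 − 1/7.29)/(4πk) = 3.774×10^-4/(4π·225) = 1.335×10^-7 K/W
  R_aerogel blanket = (1/7.29 − 1/7.95)/(4πk) = 0.01139/(4π·0.0130) = 0.06971 K/W
  R_expanded polystyrene = (1/7.95 − 1/8.54)/(4πk) = 0.008690/(4π·0.0291) = 0.02376 K/W
  R_conv,out = 1/(4πr²h) = 1/(4π·8.54²·6.63) = 1.646×10^-4 K/W
ΣR = 1.335×10^-7 + 0.06971 + 0.02376 + 1.646×10^-4 = 0.09363 K/W
Q = ΔT/ΣR = (-153 °C − 11.8 °C)/0.09363 = -1760 W
From the inner boundary to the aerogel blanket/expanded polystyrene interface, ΣR_partial = 0.06971 K/W.
T_interface = T_in − Q·ΣR_partial = -153 °C − (-1760)(0.06971) = -30.3 °C

T = -30.3 °C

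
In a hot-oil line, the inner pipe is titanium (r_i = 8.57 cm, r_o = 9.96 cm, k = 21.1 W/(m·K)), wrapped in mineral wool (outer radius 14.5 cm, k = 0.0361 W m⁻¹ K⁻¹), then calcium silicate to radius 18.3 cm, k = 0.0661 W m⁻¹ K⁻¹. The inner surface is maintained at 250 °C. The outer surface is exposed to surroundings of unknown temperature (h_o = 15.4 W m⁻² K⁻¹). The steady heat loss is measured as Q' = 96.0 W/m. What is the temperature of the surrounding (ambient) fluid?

T_out = 31.7 °C

Series resistances:
  R'_titanium = ln(0.0996/0.0857)/(2πk) = 0.1503/(2π·21.1) = 0.001134 m·K/W
  R'_mineral wool = ln(0.145/0.0996)/(2πk) = 0.3756/(2π·0.0361) = 1.656 m·K/W
  R'_calcium silicate = ln(0.183/0.145)/(2πk) = 0.2328/(2π·0.0661) = 0.5604 m·K/W
  R'_conv,out = 1/(2πr h) = 1/(2π·0.183·15.4) = 0.05647 m·K/W
ΣR = 2.274 m·K/W
ΔT = Q'·ΣR = 96.0 × 2.274 = 218.3 K
Heat flows outward, so T_out = T_in − ΔT = 250 − 218.3 = 31.7 °C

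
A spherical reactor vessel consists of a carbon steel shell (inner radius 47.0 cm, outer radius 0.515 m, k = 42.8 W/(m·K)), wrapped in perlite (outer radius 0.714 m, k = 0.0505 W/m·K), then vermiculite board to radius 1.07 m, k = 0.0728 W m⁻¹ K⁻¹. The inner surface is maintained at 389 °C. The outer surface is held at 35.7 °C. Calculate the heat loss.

Q = 259 W

Series thermal resistances, inner to outer:
  R_carbon steel = (1/0.470 − 1/0.515)/(4πk) = 0.1859/(4π·42.8) = 3.457×10^-4 K/W
  R_perlite = (1/0.515 − 1/0.714)/(4πk) = 0.5412/(4π·0.0505) = 0.8528 K/W
  R_vermiculite board = (1/0.714 − 1/1.07)/(4πk) = 0.4660/(4π·0.0728) = 0.5094 K/W
ΣR = 3.457×10^-4 + 0.8528 + 0.5094 = 1.363 K/W
Q = ΔT/ΣR = (389 °C − 35.7 °C)/1.363 = 259 W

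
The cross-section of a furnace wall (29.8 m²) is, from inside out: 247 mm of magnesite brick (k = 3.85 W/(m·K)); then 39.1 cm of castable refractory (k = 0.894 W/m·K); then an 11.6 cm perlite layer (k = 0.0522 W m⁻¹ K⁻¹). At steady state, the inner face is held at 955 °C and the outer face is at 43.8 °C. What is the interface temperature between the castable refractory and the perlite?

T = 787 °C

Resistance network (inner→outer):
  R_magnesite brick = L/(kA) = 0.247/(3.85·29.8) = 0.002153 K/W
  R_castable refractory = L/(kA) = 0.391/(0.894·29.8) = 0.01468 K/W
  R_perlite = L/(kA) = 0.116/(0.0522·29.8) = 0.07457 K/W
ΣR = 0.002153 + 0.01468 + 0.07457 = 0.09140 K/W
Q = ΔT/ΣR = (955 °C − 43.8 °C)/0.09140 = 9969 W
From the inner boundary to the castable refractory/perlite interface, ΣR_partial = 0.01683 K/W.
T_interface = T_in − Q·ΣR_partial = 955 °C − (9969)(0.01683) = 787 °C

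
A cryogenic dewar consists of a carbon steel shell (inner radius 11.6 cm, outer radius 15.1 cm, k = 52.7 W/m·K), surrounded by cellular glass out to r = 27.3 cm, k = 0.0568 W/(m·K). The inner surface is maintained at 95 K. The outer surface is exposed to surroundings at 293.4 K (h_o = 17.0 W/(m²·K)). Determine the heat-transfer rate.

Q = 47.1 W

Resistance network (inner→outer):
  R_carbon steel = (1/0.116 − 1/0.151)/(4πk) = 1.998/(4π·52.7) = 0.003017 K/W
  R_cellular glass = (1/0.151 − 1/0.273)/(4πk) = 2.960/(4π·0.0568) = 4.146 K/W
  R_conv,out = 1/(4πr²h) = 1/(4π·0.273²·17.0) = 0.06281 K/W
ΣR = 0.003017 + 4.146 + 0.06281 = 4.212 K/W
Q = ΔT/ΣR = (95 K − 293.4 K)/4.212 = -47.1 W
(Negative Q ⇒ heat flows inward; heat gain = 47.1 W.)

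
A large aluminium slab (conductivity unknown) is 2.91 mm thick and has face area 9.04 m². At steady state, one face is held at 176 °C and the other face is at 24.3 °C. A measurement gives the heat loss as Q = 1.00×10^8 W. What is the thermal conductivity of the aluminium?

ΣR = ΔT/Q = |176 − 24.3|/1.00×10^8 = 1.517×10^-6 K/W
L/(kA) = 1.517×10^-6 ⇒ k = 0.00291/(1.517×10^-6·9.04) = 212 W/m·K

k = 212 W/m·K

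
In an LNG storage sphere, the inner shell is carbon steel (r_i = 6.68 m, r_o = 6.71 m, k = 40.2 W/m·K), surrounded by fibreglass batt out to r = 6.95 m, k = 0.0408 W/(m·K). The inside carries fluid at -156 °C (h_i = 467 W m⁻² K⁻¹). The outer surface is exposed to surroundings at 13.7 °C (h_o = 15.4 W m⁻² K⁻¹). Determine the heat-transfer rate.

Q = 16700 W

Resistance network (inner→outer):
  R_conv,in = 1/(4πr²h) = 1/(4π·6.68²·467) = 3.819×10^-6 K/W
  R_carbon steel = (1/6.68 − 1/6.71)/(4πk) = 6.693×10^-4/(4π·40.2) = 1.325×10^-6 K/W
  R_fibreglass batt = (1/6.71 − 1/6.95)/(4πk) = 0.005146/(4π·0.0408) = 0.01004 K/W
  R_conv,out = 1/(4πr²h) = 1/(4π·6.95²·15.4) = 1.070×10^-4 K/W
ΣR = 3.819×10^-6 + 1.325×10^-6 + 0.01004 + 1.070×10^-4 = 0.01015 K/W
Q = ΔT/ΣR = (-156 °C − 13.7 °C)/0.01015 = -16700 W
(Negative Q ⇒ heat flows inward; heat gain = 16700 W.)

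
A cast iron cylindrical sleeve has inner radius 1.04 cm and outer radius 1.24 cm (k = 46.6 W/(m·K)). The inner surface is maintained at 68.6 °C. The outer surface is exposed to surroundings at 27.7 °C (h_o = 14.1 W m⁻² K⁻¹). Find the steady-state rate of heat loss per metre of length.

Resistance network (inner→outer):
  R'_cast iron = ln(0.0124/0.0104)/(2πk) = 0.1759/(2π·46.6) = 6.007×10^-4 m·K/W
  R'_conv,out = 1/(2πr h) = 1/(2π·0.0124·14.1) = 0.9103 m·K/W
ΣR = 6.007×10^-4 + 0.9103 = 0.9109 m·K/W
Q' = ΔT/ΣR = (68.6 °C − 27.7 °C)/0.9109 = 44.9 W/m

Q' = 44.9 W/m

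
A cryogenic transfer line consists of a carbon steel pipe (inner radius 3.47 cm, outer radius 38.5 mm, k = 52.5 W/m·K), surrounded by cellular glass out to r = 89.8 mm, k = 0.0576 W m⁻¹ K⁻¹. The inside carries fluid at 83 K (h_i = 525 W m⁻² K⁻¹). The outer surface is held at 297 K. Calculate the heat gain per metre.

Treat each layer as a resistance in series:
  R'_conv,in = 1/(2πr h) = 1/(2π·0.0347·525) = 0.008736 m·K/W
  R'_carbon steel = ln(0.0385/0.0347)/(2πk) = 0.1039/(2π·52.5) = 3.150×10^-4 m·K/W
  R'_cellular glass = ln(0.0898/0.0385)/(2πk) = 0.8469/(2π·0.0576) = 2.340 m·K/W
ΣR = 0.008736 + 3.150×10^-4 + 2.340 = 2.349 m·K/W
Q' = ΔT/ΣR = (83 K − 297 K)/2.349 = -91.1 W/m
(Negative Q' ⇒ heat flows inward; heat gain = 91.1 W/m.)

Q' = 91.1 W/m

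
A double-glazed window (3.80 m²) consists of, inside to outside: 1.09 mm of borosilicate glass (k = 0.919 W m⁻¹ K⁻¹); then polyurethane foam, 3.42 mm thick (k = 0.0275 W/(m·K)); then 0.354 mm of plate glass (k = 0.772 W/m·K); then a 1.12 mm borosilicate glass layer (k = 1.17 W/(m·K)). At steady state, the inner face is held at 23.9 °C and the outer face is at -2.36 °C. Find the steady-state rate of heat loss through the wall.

Q = 786 W

Series thermal resistances, inner to outer:
  R_borosilicate glass = L/(kA) = 0.00109/(0.919·3.80) = 3.121×10^-4 K/W
  R_polyurethane foam = L/(kA) = 0.00342/(0.0275·3.80) = 0.03273 K/W
  R_plate glass = L/(kA) = 3.54×10^-4/(0.772·3.80) = 1.207×10^-4 K/W
  R_borosilicate glass = L/(kA) = 0.00112/(1.17·3.80) = 2.519×10^-4 K/W
ΣR = 3.121×10^-4 + 0.03273 + 1.207×10^-4 + 2.519×10^-4 = 0.03341 K/W
Q = ΔT/ΣR = (23.9 °C − -2.36 °C)/0.03341 = 786 W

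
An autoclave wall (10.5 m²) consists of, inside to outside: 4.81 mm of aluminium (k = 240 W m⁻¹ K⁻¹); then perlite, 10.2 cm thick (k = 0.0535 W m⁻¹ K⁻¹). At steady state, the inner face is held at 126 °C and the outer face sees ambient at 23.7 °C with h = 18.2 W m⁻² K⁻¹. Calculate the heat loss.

Series thermal resistances, inner to outer:
  R_aluminium = L/(kA) = 0.00481/(240·10.5) = 1.909×10^-6 K/W
  R_perlite = L/(kA) = 0.102/(0.0535·10.5) = 0.1816 K/W
  R_conv,out = 1/(hA) = 1/(18.2·10.5) = 0.005233 K/W
ΣR = 1.909×10^-6 + 0.1816 + 0.005233 = 0.1868 K/W
Q = ΔT/ΣR = (126 °C − 23.7 °C)/0.1868 = 548 W

Q = 548 W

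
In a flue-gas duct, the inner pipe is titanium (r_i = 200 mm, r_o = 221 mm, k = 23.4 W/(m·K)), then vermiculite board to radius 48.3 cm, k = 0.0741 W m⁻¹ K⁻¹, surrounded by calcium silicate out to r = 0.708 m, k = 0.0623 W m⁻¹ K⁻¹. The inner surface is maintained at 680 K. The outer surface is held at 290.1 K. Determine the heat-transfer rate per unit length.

Treat each layer as a resistance in series:
  R'_titanium = ln(0.221/0.200)/(2πk) = 0.09985/(2π·23.4) = 6.791×10^-4 m·K/W
  R'_vermiculite board = ln(0.483/0.221)/(2πk) = 0.7819/(2π·0.0741) = 1.679 m·K/W
  R'_calcium silicate = ln(0.708/0.483)/(2πk) = 0.3824/(2π·0.0623) = 0.9770 m·K/W
ΣR = 6.791×10^-4 + 1.679 + 0.9770 = 2.657 m·K/W
Q' = ΔT/ΣR = (680 K − 290.1 K)/2.657 = 147 W/m

Q' = 147 W/m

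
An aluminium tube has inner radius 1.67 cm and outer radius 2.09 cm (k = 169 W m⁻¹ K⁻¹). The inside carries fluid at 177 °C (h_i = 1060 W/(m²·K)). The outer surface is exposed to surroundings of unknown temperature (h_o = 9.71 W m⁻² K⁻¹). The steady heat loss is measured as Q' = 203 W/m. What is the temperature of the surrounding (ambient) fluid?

T_out = 15.9 °C

Sum the resistances:
  R'_conv,in = 1/(2πr h) = 1/(2π·0.0167·1060) = 0.008991 m·K/W
  R'_aluminium = ln(0.0209/0.0167)/(2πk) = 0.2243/(2π·169) = 2.113×10^-4 m·K/W
  R'_conv,out = 1/(2πr h) = 1/(2π·0.0209·9.71) = 0.7843 m·K/W
ΣR = 0.7935 m·K/W
ΔT = Q'·ΣR = 203 × 0.7935 = 161.1 K
Heat flows outward, so T_out = T_in − ΔT = 177 − 161.1 = 15.9 °C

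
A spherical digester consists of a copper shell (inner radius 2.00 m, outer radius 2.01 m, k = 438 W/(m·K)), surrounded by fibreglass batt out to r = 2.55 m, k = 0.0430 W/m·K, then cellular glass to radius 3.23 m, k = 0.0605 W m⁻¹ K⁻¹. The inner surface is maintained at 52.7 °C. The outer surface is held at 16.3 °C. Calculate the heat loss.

Series thermal resistances, inner to outer:
  R_copper = (1/2.00 − 1/2.01)/(4πk) = 0.002488/(4π·438) = 4.519×10^-7 K/W
  R_fibreglass batt = (1/2.01 − 1/2.55)/(4πk) = 0.1054/(4π·0.0430) = 0.1950 K/W
  R_cellular glass = (1/2.55 − 1/3.23)/(4πk) = 0.08256/(4π·0.0605) = 0.1086 K/W
ΣR = 4.519×10^-7 + 0.1950 + 0.1086 = 0.3036 K/W
Q = ΔT/ΣR = (52.7 °C − 16.3 °C)/0.3036 = 120 W

Q = 120 W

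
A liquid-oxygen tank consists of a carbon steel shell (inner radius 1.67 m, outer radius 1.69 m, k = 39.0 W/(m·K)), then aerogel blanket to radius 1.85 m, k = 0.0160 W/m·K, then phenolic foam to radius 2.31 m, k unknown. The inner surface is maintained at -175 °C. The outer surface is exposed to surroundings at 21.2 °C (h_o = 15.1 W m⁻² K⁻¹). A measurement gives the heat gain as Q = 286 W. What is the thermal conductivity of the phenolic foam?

ΣR = ΔT/Q = |-175 − 21.2|/286 = 0.6860 K/W
Known resistances:
  R_carbon steel = (1/1.67 − 1/1.69)/(4πk) = 0.007086/(4π·39.0) = 1.446×10^-5 K/W
  R_aerogel blanket = (1/1.69 − 1/1.85)/(4πk) = 0.05118/(4π·0.0160) = 0.2545 K/W
  R_conv,out = 1/(4πr²h) = 1/(4π·2.31²·15.1) = 9.876×10^-4 K/W
R_phenolic foam = ΣR − ΣR_known = 0.6860 − 0.2555 = 0.4305 K/W
(1/r₁−1/r₂)/(4πk) = 0.4305 ⇒ k = 0.1076/(4π·0.4305) = 0.0199 W/m·K

k = 0.0199 W/m·K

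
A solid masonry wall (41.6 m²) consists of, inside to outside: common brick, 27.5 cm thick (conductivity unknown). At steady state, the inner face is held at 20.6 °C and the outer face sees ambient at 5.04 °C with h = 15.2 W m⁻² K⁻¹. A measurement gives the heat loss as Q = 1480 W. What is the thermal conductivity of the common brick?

k = 0.740 W/m·K

ΣR = ΔT/Q = |20.6 − 5.04|/1480 = 0.01051 K/W
Known resistances:
  R_conv,out = 1/(hA) = 1/(15.2·41.6) = 0.001581 K/W
R_common brick = ΣR − ΣR_known = 0.01051 − 0.001581 = 0.008929 K/W
L/(kA) = 0.008929 ⇒ k = 0.275/(0.008929·41.6) = 0.740 W/m·K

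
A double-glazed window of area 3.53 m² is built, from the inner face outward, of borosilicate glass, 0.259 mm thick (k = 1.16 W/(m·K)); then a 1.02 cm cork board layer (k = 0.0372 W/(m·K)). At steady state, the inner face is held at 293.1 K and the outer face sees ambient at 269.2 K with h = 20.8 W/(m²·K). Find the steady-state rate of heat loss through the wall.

Q = 262 W

Resistance network (inner→outer):
  R_borosilicate glass = L/(kA) = 2.59×10^-4/(1.16·3.53) = 6.325×10^-5 K/W
  R_cork board = L/(kA) = 0.0102/(0.0372·3.53) = 0.07768 K/W
  R_conv,out = 1/(hA) = 1/(20.8·3.53) = 0.01362 K/W
ΣR = 6.325×10^-5 + 0.07768 + 0.01362 = 0.09136 K/W
Q = ΔT/ΣR = (293.1 K − 269.2 K)/0.09136 = 262 W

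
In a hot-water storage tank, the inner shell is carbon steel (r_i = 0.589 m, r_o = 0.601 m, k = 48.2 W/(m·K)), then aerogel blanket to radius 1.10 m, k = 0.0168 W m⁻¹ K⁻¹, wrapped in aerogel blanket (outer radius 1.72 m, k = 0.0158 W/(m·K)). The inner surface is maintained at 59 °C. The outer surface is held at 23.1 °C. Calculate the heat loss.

Series thermal resistances, inner to outer:
  R_carbon steel = (1/0.589 − 1/0.601)/(4πk) = 0.03390/(4π·48.2) = 5.597×10^-5 K/W
  R_aerogel blanket = (1/0.601 − 1/1.10)/(4πk) = 0.7548/(4π·0.0168) = 3.575 K/W
  R_aerogel blanket = (1/1.10 − 1/1.72)/(4πk) = 0.3277/(4π·0.0158) = 1.650 K/W
ΣR = 5.597×10^-5 + 3.575 + 1.650 = 5.225 K/W
Q = ΔT/ΣR = (59 °C − 23.1 °C)/5.225 = 6.87 W

Q = 6.87 W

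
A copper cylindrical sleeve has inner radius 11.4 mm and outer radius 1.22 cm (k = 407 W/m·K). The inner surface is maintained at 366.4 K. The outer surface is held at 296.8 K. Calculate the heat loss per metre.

Q' = 2πk·ΔT/ln(r₂/r₁) = 2π × 407 × 69.6 / ln(0.0122/0.0114) = 2.62×10^6 W/m

Q' = 2620 kW/m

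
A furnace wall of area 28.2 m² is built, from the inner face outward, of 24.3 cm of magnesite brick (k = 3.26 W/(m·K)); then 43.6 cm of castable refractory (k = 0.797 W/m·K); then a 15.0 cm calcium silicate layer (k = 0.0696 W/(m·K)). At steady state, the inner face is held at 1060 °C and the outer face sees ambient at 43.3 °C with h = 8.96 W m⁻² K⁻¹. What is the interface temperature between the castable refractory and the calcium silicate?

Series thermal resistances, inner to outer:
  R_magnesite brick = L/(kA) = 0.243/(3.26·28.2) = 0.002643 K/W
  R_castable refractory = L/(kA) = 0.436/(0.797·28.2) = 0.01940 K/W
  R_calcium silicate = L/(kA) = 0.150/(0.0696·28.2) = 0.07642 K/W
  R_conv,out = 1/(hA) = 1/(8.96·28.2) = 0.003958 K/W
ΣR = 0.002643 + 0.01940 + 0.07642 + 0.003958 = 0.1024 K/W
Q = ΔT/ΣR = (1060 °C − 43.3 °C)/0.1024 = 9929 W
From the inner boundary to the castable refractory/calcium silicate interface, ΣR_partial = 0.02204 K/W.
T_interface = T_in − Q·ΣR_partial = 1060 °C − (9929)(0.02204) = 841 °C

T = 841 °C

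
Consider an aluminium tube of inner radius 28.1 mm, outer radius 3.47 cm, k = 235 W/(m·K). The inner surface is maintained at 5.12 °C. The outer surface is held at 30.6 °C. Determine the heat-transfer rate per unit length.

Q' = 178 kW/m

Q' = 2πk·ΔT/ln(r₂/r₁) = 2π × 235 × 25.48 / ln(0.0347/0.0281) = 1.78×10^5 W/m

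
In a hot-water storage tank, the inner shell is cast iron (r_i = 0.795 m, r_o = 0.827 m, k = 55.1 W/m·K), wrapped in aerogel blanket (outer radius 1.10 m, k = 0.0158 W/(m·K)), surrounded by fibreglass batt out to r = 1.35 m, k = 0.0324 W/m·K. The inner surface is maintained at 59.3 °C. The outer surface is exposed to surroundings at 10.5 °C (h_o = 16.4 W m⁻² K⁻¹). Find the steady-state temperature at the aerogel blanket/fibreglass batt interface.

T = 21.0 °C

Resistance network (inner→outer):
  R_cast iron = (1/0.795 − 1/0.827)/(4πk) = 0.04867/(4π·55.1) = 7.029×10^-5 K/W
  R_aerogel blanket = (1/0.827 − 1/1.10)/(4πk) = 0.3001/(4π·0.0158) = 1.511 K/W
  R_fibreglass batt = (1/1.10 − 1/1.35)/(4πk) = 0.1684/(4π·0.0324) = 0.4135 K/W
  R_conv,out = 1/(4πr²h) = 1/(4π·1.35²·16.4) = 0.002662 K/W
ΣR = 7.029×10^-5 + 1.511 + 0.4135 + 0.002662 = 1.927 K/W
Q = ΔT/ΣR = (59.3 °C − 10.5 °C)/1.927 = 25.32 W
From the inner boundary to the aerogel blanket/fibreglass batt interface, ΣR_partial = 1.511 K/W.
T_interface = T_in − Q·ΣR_partial = 59.3 °C − (25.32)(1.511) = 21.0 °C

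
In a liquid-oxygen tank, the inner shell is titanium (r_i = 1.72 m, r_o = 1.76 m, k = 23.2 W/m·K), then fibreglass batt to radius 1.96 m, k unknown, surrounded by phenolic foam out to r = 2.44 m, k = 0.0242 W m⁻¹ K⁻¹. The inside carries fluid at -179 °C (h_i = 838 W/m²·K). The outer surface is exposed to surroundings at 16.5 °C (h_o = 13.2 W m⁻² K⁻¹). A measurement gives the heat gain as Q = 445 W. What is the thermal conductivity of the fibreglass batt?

ΣR = ΔT/Q = |-179 − 16.5|/445 = 0.4393 K/W
Known resistances:
  R_conv,in = 1/(4πr²h) = 1/(4π·1.72²·838) = 3.210×10^-5 K/W
  R_titanium = (1/1.72 − 1/1.76)/(4πk) = 0.01321/(4π·23.2) = 4.532×10^-5 K/W
  R_phenolic foam = (1/1.96 − 1/2.44)/(4πk) = 0.1004/(4π·0.0242) = 0.3300 K/W
  R_conv,out = 1/(4πr²h) = 1/(4π·2.44²·13.2) = 0.001013 K/W
R_fibreglass batt = ΣR − ΣR_known = 0.4393 − 0.3311 = 0.1082 K/W
(1/r₁−1/r₂)/(4πk) = 0.1082 ⇒ k = 0.05798/(4π·0.1082) = 0.0426 W/m·K

k = 0.0426 W/m·K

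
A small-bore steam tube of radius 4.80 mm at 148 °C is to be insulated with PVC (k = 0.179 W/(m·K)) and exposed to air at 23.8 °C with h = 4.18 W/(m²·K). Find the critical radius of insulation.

For a cylinder, r_cr = k_ins/h = 0.179/4.18 = 0.0428 m = 4.28 cm

r_cr = 4.28 cm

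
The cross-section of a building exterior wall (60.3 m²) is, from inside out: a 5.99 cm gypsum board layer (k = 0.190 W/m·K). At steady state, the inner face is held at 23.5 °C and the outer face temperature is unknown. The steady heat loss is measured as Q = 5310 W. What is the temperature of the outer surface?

Sum the resistances:
  R_gypsum board = L/(kA) = 0.0599/(0.190·60.3) = 0.005228 K/W
ΣR = 0.005228 K/W
ΔT = Q·ΣR = 5310 × 0.005228 = 27.76 K
Heat flows outward, so T_out = T_in − ΔT = 23.5 − 27.76 = -4.26 °C

T_out = -4.26 °C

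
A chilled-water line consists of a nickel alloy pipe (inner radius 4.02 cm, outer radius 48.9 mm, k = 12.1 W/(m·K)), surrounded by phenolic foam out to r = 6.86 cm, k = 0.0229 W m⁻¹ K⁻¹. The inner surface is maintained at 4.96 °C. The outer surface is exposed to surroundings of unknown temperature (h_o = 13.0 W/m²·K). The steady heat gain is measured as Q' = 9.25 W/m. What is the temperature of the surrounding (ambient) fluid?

Series resistances:
  R'_nickel alloy = ln(0.0489/0.0402)/(2πk) = 0.1959/(2π·12.1) = 0.002577 m·K/W
  R'_phenolic foam = ln(0.0686/0.0489)/(2πk) = 0.3385/(2π·0.0229) = 2.353 m·K/W
  R'_conv,out = 1/(2πr h) = 1/(2π·0.0686·13.0) = 0.1785 m·K/W
ΣR = 2.534 m·K/W
ΔT = Q'·ΣR = 9.25 × 2.534 = 23.44 K
Heat flows inward, so T_out = T_in + ΔT = 4.96 + 23.44 = 28.4 °C

T_out = 28.4 °C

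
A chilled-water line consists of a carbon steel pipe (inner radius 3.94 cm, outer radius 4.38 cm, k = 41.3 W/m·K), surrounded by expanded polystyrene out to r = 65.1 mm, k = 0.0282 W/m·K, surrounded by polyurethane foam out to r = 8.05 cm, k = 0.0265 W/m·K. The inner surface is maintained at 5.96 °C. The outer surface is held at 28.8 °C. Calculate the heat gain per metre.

Resistance network (inner→outer):
  R'_carbon steel = ln(0.0438/0.0394)/(2πk) = 0.1059/(2π·41.3) = 4.080×10^-4 m·K/W
  R'_expanded polystyrene = ln(0.0651/0.0438)/(2πk) = 0.3963/(2π·0.0282) = 2.237 m·K/W
  R'_polyurethane foam = ln(0.0805/0.0651)/(2πk) = 0.2123/(2π·0.0265) = 1.275 m·K/W
ΣR = 4.080×10^-4 + 2.237 + 1.275 = 3.512 m·K/W
Q' = ΔT/ΣR = (5.96 °C − 28.8 °C)/3.512 = -6.50 W/m
(Negative Q' ⇒ heat flows inward; heat gain = 6.50 W/m.)

Q' = 6.50 W/m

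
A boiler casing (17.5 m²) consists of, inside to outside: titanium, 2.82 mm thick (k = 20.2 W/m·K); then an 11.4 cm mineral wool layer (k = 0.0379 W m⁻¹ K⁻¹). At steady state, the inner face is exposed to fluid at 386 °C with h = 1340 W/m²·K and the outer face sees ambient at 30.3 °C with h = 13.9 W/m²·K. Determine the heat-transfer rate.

Q = 2.02 kW

Series thermal resistances, inner to outer:
  R_conv,in = 1/(hA) = 1/(1340·17.5) = 4.264×10^-5 K/W
  R_titanium = L/(kA) = 0.00282/(20.2·17.5) = 7.977×10^-6 K/W
  R_mineral wool = L/(kA) = 0.114/(0.0379·17.5) = 0.1719 K/W
  R_conv,out = 1/(hA) = 1/(13.9·17.5) = 0.004111 K/W
ΣR = 4.264×10^-5 + 7.977×10^-6 + 0.1719 + 0.004111 = 0.1761 K/W
Q = ΔT/ΣR = (386 °C − 30.3 °C)/0.1761 = 2020 W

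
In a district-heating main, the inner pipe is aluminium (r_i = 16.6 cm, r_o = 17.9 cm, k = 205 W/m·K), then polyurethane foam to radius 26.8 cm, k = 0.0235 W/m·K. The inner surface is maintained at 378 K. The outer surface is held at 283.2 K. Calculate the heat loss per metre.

Treat each layer as a resistance in series:
  R'_aluminium = ln(0.179/0.166)/(2πk) = 0.07540/(2π·205) = 5.854×10^-5 m·K/W
  R'_polyurethane foam = ln(0.268/0.179)/(2πk) = 0.4036/(2π·0.0235) = 2.733 m·K/W
ΣR = 5.854×10^-5 + 2.733 = 2.733 m·K/W
Q' = ΔT/ΣR = (378 K − 283.2 K)/2.733 = 34.7 W/m

Q' = 34.7 W/m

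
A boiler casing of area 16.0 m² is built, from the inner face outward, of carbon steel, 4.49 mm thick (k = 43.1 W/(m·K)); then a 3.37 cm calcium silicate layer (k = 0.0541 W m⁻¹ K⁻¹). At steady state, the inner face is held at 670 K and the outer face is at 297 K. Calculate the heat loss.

Q = 9580 W

Series thermal resistances, inner to outer:
  R_carbon steel = L/(kA) = 0.00449/(43.1·16.0) = 6.511×10^-6 K/W
  R_calcium silicate = L/(kA) = 0.0337/(0.0541·16.0) = 0.03893 K/W
ΣR = 6.511×10^-6 + 0.03893 = 0.03894 K/W
Q = ΔT/ΣR = (670 K − 297 K)/0.03894 = 9580 W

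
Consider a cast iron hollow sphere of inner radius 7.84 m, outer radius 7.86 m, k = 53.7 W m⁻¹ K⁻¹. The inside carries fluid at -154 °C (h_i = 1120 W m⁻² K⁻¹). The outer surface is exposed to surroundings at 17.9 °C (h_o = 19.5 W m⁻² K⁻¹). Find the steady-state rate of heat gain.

Treat each layer as a resistance in series:
  R_conv,in = 1/(4πr²h) = 1/(4π·7.84²·1120) = 1.156×10^-6 K/W
  R_cast iron = (1/7.84 − 1/7.86)/(4πk) = 3.246×10^-4/(4π·53.7) = 4.810×10^-7 K/W
  R_conv,out = 1/(4πr²h) = 1/(4π·7.86²·19.5) = 6.606×10^-5 K/W
ΣR = 1.156×10^-6 + 4.810×10^-7 + 6.606×10^-5 = 6.770×10^-5 K/W
Q = ΔT/ΣR = (-154 °C − 17.9 °C)/6.770×10^-5 = -2.54×10^6 W
(Negative Q ⇒ heat flows inward; heat gain = 2.54×10^6 W.)

Q = 2.54×10^6 W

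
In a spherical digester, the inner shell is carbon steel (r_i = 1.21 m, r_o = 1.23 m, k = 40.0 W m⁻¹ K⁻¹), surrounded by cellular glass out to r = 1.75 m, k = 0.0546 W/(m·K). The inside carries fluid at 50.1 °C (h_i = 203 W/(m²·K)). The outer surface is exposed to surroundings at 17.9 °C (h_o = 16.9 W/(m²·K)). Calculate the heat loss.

Series thermal resistances, inner to outer:
  R_conv,in = 1/(4πr²h) = 1/(4π·1.21²·203) = 2.677×10^-4 K/W
  R_carbon steel = (1/1.21 − 1/1.23)/(4πk) = 0.01344/(4π·40.0) = 2.673×10^-5 K/W
  R_cellular glass = (1/1.23 − 1/1.75)/(4πk) = 0.2416/(4π·0.0546) = 0.3521 K/W
  R_conv,out = 1/(4πr²h) = 1/(4π·1.75²·16.9) = 0.001538 K/W
ΣR = 2.677×10^-4 + 2.673×10^-5 + 0.3521 + 0.001538 = 0.3539 K/W
Q = ΔT/ΣR = (50.1 °C − 17.9 °C)/0.3539 = 91.0 W

Q = 91.0 W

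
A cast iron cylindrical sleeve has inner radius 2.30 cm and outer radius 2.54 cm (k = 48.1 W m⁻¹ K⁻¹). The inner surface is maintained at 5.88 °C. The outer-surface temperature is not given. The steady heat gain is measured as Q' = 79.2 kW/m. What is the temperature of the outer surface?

T_out = 31.9 °C

Sum the resistances:
  R'_cast iron = ln(0.0254/0.0230)/(2πk) = 0.09925/(2π·48.1) = 3.284×10^-4 m·K/W
ΣR = 3.284×10^-4 m·K/W
ΔT = Q'·ΣR = 79200 × 3.284×10^-4 = 26.01 K
Heat flows inward, so T_out = T_in + ΔT = 5.88 + 26.01 = 31.9 °C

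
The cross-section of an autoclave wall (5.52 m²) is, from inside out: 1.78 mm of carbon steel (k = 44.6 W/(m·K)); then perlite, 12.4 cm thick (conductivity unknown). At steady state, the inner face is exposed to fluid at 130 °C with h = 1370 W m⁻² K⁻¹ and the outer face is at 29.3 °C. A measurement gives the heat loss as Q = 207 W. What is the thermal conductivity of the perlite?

ΣR = ΔT/Q = |130 − 29.3|/207 = 0.4865 K/W
Known resistances:
  R_conv,in = 1/(hA) = 1/(1370·5.52) = 1.322×10^-4 K/W
  R_carbon steel = L/(kA) = 0.00178/(44.6·5.52) = 7.230×10^-6 K/W
R_perlite = ΣR − ΣR_known = 0.4865 − 1.394×10^-4 = 0.4864 K/W
L/(kA) = 0.4864 ⇒ k = 0.124/(0.4864·5.52) = 0.0462 W/m·K

k = 0.0462 W/m·K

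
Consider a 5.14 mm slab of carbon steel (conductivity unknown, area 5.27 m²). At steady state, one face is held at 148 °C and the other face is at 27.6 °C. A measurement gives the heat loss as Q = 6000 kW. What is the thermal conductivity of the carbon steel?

k = 48.6 W/m·K

ΣR = ΔT/Q = |148 − 27.6|/6.00×10^6 = 2.007×10^-5 K/W
L/(kA) = 2.007×10^-5 ⇒ k = 0.00514/(2.007×10^-5·5.27) = 48.6 W/m·K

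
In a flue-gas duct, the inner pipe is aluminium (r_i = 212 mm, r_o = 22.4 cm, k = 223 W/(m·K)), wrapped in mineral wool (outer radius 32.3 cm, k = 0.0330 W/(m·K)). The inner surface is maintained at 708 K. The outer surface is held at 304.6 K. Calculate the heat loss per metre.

Series thermal resistances, inner to outer:
  R'_aluminium = ln(0.224/0.212)/(2πk) = 0.05506/(2π·223) = 3.930×10^-5 m·K/W
  R'_mineral wool = ln(0.323/0.224)/(2πk) = 0.3660/(2π·0.0330) = 1.765 m·K/W
ΣR = 3.930×10^-5 + 1.765 = 1.765 m·K/W
Q' = ΔT/ΣR = (708 K − 304.6 K)/1.765 = 229 W/m

Q' = 229 W/m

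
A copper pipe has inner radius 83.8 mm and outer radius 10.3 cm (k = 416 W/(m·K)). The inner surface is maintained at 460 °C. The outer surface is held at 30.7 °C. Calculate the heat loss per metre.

Q' = 5440 kW/m

Q' = 2πk·ΔT/ln(r₂/r₁) = 2π × 416 × 429.3 / ln(0.103/0.0838) = 5.44×10^6 W/m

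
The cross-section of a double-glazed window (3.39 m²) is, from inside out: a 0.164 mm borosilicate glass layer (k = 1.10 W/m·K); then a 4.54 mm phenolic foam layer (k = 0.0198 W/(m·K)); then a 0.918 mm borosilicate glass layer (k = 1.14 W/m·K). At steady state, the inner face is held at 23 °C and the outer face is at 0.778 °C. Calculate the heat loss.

Q = 327 W

Resistance network (inner→outer):
  R_borosilicate glass = L/(kA) = 1.64×10^-4/(1.10·3.39) = 4.398×10^-5 K/W
  R_phenolic foam = L/(kA) = 0.00454/(0.0198·3.39) = 0.06764 K/W
  R_borosilicate glass = L/(kA) = 9.18×10^-4/(1.14·3.39) = 2.375×10^-4 K/W
ΣR = 4.398×10^-5 + 0.06764 + 2.375×10^-4 = 0.06792 K/W
Q = ΔT/ΣR = (23 °C − 0.778 °C)/0.06792 = 327 W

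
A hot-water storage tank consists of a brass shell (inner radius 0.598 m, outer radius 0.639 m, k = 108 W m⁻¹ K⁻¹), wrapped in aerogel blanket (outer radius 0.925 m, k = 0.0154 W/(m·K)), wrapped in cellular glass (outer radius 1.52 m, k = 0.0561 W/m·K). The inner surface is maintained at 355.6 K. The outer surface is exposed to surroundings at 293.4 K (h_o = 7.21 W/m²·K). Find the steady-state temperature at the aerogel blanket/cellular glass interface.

T = 305.5 K

Series thermal resistances, inner to outer:
  R_brass = (1/0.598 − 1/0.639)/(4πk) = 0.1073/(4π·108) = 7.906×10^-5 K/W
  R_aerogel blanket = (1/0.639 − 1/0.925)/(4πk) = 0.4839/(4π·0.0154) = 2.500 K/W
  R_cellular glass = (1/0.925 − 1/1.52)/(4πk) = 0.4232/(4π·0.0561) = 0.6003 K/W
  R_conv,out = 1/(4πr²h) = 1/(4π·1.52²·7.21) = 0.004777 K/W
ΣR = 7.906×10^-5 + 2.500 + 0.6003 + 0.004777 = 3.105 K/W
Q = ΔT/ΣR = (355.6 K − 293.4 K)/3.105 = 20.03 W
From the inner boundary to the aerogel blanket/cellular glass interface, ΣR_partial = 2.500 K/W.
T_interface = T_in − Q·ΣR_partial = 355.6 K − (20.03)(2.500) = 305.5 K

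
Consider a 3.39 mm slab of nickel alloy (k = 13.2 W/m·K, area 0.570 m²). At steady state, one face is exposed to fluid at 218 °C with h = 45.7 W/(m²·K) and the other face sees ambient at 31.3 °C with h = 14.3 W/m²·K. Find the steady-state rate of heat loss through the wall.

Q = 1160 W

Treat each layer as a resistance in series:
  R_conv,in = 1/(hA) = 1/(45.7·0.570) = 0.03839 K/W
  R_nickel alloy = L/(kA) = 0.00339/(13.2·0.570) = 4.506×10^-4 K/W
  R_conv,out = 1/(hA) = 1/(14.3·0.570) = 0.1227 K/W
ΣR = 0.03839 + 4.506×10^-4 + 0.1227 = 0.1615 K/W
Q = ΔT/ΣR = (218 °C − 31.3 °C)/0.1615 = 1160 W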